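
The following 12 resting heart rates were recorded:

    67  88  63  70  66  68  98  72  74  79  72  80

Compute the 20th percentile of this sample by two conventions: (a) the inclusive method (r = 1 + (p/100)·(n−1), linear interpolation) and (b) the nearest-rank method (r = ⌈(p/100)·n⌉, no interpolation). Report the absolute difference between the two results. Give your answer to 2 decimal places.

Sorted: 63, 66, 67, 68, 70, 72, 72, 74, 79, 80, 88, 98.
n = 12.
(a) r = 3.2; between ranks 3 (67) and 4 (68): 67.2.
(b) the nearest-rank method: rank 3 → 67.
|67.2 − 67| = 0.2.

0.20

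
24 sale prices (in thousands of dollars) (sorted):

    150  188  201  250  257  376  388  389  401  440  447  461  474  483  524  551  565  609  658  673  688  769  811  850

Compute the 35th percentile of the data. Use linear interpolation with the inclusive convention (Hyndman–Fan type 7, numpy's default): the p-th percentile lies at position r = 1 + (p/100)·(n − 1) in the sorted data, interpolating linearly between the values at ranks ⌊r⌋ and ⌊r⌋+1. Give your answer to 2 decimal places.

402.95

n = 24.
r = 1 + (35/100)·(24 − 1) = 1 + 8.05 = 9.05.
Rank 9 is 401 and rank 10 is 440.
Interpolate: 401 + 0.05·(440 − 401) = 401 + 0.05·39 = 402.95.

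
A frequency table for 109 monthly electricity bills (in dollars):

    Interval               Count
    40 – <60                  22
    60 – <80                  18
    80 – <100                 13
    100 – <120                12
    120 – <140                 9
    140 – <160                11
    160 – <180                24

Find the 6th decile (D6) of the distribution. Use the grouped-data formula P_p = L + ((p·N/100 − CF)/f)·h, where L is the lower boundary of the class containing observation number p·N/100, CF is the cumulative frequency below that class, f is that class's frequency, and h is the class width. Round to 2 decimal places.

N = 109; target position k = 60/100 · 109 = 65.4.
Cumulative frequencies: 22, 40, 53, 65, 74, 85, 109.
Observation 65.4 falls in the class 120 – <140.
L = 120, CF = 65, f = 9, h = 20.
P60 = 120 + ((65.4 − 65)/9)·20 = 120 + 0.888889 = 120.889.

120.89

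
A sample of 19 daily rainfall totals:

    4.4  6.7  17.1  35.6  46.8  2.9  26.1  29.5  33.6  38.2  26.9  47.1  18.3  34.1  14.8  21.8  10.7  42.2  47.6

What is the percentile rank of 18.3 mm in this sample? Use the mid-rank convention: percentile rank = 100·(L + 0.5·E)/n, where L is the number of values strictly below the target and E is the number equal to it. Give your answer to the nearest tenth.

34.2

Sorted: 2.9, 4.4, 6.7, 10.7, 14.8, 17.1, 18.3, 21.8, 26.1, 26.9, 29.5, 33.6, 34.1, 35.6, 38.2, 42.2, 46.8, 47.1, 47.6.
Count below 18.3: L = 6; count equal: E = 1; n = 19.
Percentile rank = 100·(6 + 0.5·1)/19 = 100·6.5/19 = 34.21.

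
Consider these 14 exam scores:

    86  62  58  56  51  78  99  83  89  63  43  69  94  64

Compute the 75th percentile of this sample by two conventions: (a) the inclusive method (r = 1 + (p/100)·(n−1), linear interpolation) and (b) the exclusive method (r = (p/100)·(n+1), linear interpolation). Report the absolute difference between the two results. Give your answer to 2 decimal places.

Sorted: 43, 51, 56, 58, 62, 63, 64, 69, 78, 83, 86, 89, 94, 99.
n = 14.
(a) r = 10.75; between ranks 10 (83) and 11 (86): 85.25.
(b) r = 11.25; between ranks 11 (86) and 12 (89): 86.75.
|85.25 − 86.75| = 1.5.

1.50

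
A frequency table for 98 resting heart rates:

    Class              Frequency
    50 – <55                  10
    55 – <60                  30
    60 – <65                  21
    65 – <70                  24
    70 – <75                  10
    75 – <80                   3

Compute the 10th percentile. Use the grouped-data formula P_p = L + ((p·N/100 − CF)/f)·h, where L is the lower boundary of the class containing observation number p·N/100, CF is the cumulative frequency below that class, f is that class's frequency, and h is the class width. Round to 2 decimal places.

54.90

N = 98; target position k = 10/100 · 98 = 9.8.
Cumulative frequencies: 10, 40, 61, 85, 95, 98.
Observation 9.8 falls in the class 50 – <55.
L = 50, CF = 0, f = 10, h = 5.
P10 = 50 + ((9.8 − 0)/10)·5 = 50 + 4.9 = 54.9.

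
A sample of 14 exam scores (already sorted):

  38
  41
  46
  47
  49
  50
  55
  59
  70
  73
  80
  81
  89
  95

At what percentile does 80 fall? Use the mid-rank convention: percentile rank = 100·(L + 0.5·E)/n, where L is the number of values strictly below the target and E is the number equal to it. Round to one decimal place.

Count below 80: L = 10; count equal: E = 1; n = 14.
Percentile rank = 100·(10 + 0.5·1)/14 = 100·10.5/14 = 75.

75.0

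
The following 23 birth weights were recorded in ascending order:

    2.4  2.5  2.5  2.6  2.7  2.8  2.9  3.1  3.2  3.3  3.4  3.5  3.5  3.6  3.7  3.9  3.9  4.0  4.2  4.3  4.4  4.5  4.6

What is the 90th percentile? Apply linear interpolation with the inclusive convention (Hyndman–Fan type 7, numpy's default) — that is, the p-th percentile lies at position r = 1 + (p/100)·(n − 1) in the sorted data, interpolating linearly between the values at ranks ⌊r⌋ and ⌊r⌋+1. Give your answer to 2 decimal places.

4.38

n = 23.
r = 1 + (90/100)·(23 − 1) = 1 + 19.8 = 20.8.
Rank 20 is 4.3 and rank 21 is 4.4.
Interpolate: 4.3 + 0.8·(4.4 − 4.3) = 4.3 + 0.8·0.1 = 4.38.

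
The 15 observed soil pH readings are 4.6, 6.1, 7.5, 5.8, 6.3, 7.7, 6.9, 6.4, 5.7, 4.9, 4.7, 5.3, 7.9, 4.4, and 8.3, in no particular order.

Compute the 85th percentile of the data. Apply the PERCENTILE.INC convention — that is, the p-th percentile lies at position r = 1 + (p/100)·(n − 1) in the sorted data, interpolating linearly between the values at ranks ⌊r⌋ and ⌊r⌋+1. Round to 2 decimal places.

Sorted: 4.4, 4.6, 4.7, 4.9, 5.3, 5.7, 5.8, 6.1, 6.3, 6.4, 6.9, 7.5, 7.7, 7.9, 8.3.
n = 15.
r = 1 + (85/100)·(15 − 1) = 1 + 11.9 = 12.9.
Rank 12 is 7.5 and rank 13 is 7.7.
Interpolate: 7.5 + 0.9·(7.7 − 7.5) = 7.5 + 0.9·0.2 = 7.68.

7.68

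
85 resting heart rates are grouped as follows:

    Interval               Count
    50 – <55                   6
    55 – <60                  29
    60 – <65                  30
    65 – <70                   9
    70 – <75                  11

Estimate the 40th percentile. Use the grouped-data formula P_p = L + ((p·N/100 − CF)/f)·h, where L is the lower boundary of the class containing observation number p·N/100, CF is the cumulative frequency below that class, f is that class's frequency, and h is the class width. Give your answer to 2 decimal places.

N = 85; target position k = 40/100 · 85 = 34.
Cumulative frequencies: 6, 35, 65, 74, 85.
Observation 34 falls in the class 55 – <60.
L = 55, CF = 6, f = 29, h = 5.
P40 = 55 + ((34 − 6)/29)·5 = 55 + 4.82759 = 59.8276.

59.83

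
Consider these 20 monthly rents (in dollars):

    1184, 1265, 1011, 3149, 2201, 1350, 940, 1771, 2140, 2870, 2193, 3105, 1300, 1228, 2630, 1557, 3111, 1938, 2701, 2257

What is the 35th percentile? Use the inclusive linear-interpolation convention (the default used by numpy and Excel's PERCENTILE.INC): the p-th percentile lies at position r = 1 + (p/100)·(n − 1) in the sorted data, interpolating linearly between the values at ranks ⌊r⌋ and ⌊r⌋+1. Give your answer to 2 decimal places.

1484.55

Sorted: 940, 1011, 1184, 1228, 1265, 1300, 1350, 1557, 1771, 1938, 2140, 2193, 2201, 2257, 2630, 2701, 2870, 3105, 3111, 3149.
n = 20.
r = 1 + (35/100)·(20 − 1) = 1 + 6.65 = 7.65.
Rank 7 is 1350 and rank 8 is 1557.
Interpolate: 1350 + 0.65·(1557 − 1350) = 1350 + 0.65·207 = 1484.55.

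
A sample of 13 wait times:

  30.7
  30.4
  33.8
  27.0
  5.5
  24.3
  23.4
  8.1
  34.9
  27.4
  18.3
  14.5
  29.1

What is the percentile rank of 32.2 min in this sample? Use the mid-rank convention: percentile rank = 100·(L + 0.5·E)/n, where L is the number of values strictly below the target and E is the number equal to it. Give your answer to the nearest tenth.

84.6

Sorted: 5.5, 8.1, 14.5, 18.3, 23.4, 24.3, 27.0, 27.4, 29.1, 30.4, 30.7, 33.8, 34.9.
Count below 32.2: L = 11; count equal: E = 0; n = 13.
Percentile rank = 100·(11 + 0.5·0)/13 = 100·11/13 = 84.62.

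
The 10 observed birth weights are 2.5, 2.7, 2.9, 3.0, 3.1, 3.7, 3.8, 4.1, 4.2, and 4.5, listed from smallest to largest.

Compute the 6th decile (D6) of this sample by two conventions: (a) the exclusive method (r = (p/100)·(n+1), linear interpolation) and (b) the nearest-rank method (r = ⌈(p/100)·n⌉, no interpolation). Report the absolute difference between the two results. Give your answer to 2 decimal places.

n = 10.
(a) r = 6.6; between ranks 6 (3.7) and 7 (3.8): 3.76.
(b) the nearest-rank method: rank 6 → 3.7.
|3.76 − 3.7| = 0.06.

0.06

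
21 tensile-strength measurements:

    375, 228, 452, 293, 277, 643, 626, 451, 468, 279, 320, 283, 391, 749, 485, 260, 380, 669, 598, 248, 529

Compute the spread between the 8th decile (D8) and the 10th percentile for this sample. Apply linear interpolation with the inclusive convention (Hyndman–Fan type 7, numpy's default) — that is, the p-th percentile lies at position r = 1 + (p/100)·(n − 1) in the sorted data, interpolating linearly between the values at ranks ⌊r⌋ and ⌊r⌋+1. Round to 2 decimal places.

Sorted: 228, 248, 260, 277, 279, 283, 293, 320, 375, 380, 391, 451, 452, 468, 485, 529, 598, 626, 643, 669, 749.
n = 21.
P10: r = 3 (integer) → 260.
P80: r = 17 (integer) → 598.
Difference: 598 − 260 = 338.

338.00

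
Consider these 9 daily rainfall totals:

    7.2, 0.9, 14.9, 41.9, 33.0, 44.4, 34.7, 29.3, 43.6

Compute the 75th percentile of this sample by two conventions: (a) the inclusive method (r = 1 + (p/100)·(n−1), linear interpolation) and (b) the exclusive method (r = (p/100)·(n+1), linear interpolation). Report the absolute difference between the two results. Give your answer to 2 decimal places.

0.85

Sorted: 0.9, 7.2, 14.9, 29.3, 33.0, 34.7, 41.9, 43.6, 44.4.
n = 9.
(a) r = 7 → value at rank 7 = 41.9.
(b) r = 7.5; between ranks 7 (41.9) and 8 (43.6): 42.75.
|41.9 − 42.75| = 0.85.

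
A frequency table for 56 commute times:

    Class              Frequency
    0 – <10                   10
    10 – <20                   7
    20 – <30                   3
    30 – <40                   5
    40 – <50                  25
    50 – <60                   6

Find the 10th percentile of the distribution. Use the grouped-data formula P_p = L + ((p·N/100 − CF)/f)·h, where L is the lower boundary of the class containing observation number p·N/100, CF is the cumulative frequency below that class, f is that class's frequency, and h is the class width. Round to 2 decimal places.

N = 56; target position k = 10/100 · 56 = 5.6.
Cumulative frequencies: 10, 17, 20, 25, 50, 56.
Observation 5.6 falls in the class 0 – <10.
L = 0, CF = 0, f = 10, h = 10.
P10 = 0 + ((5.6 − 0)/10)·10 = 0 + 5.6 = 5.6.

5.60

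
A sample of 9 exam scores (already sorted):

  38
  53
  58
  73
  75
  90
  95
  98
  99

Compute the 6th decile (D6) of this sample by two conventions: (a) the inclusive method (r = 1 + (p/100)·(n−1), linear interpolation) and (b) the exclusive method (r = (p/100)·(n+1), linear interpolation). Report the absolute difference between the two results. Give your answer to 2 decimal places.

n = 9.
(a) r = 5.8; between ranks 5 (75) and 6 (90): 87.
(b) r = 6 → value at rank 6 = 90.
|87 − 90| = 3.

3.00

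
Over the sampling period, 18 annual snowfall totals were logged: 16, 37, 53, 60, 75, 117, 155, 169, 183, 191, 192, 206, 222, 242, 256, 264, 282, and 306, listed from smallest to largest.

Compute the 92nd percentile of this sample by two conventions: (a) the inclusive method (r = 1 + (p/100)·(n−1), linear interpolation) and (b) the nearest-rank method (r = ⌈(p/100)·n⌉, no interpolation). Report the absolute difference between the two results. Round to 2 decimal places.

6.48

n = 18.
(a) r = 16.64; between ranks 16 (264) and 17 (282): 275.52.
(b) the nearest-rank method: rank 17 → 282.
|275.52 − 282| = 6.48.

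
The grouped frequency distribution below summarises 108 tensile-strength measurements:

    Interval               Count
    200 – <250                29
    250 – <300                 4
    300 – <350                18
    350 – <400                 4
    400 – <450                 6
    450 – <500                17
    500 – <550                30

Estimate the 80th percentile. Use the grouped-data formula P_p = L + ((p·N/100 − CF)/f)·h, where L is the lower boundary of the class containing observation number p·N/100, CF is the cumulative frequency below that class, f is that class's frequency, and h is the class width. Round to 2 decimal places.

N = 108; target position k = 80/100 · 108 = 86.4.
Cumulative frequencies: 29, 33, 51, 55, 61, 78, 108.
Observation 86.4 falls in the class 500 – <550.
L = 500, CF = 78, f = 30, h = 50.
P80 = 500 + ((86.4 − 78)/30)·50 = 500 + 14 = 514.

514.00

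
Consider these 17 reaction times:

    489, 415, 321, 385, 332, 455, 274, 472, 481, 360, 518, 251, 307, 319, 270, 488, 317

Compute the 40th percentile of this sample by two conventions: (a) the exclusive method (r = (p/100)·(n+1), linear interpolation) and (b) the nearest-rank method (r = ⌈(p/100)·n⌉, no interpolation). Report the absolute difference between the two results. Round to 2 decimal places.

Sorted: 251, 270, 274, 307, 317, 319, 321, 332, 360, 385, 415, 455, 472, 481, 488, 489, 518.
n = 17.
(a) r = 7.2; between ranks 7 (321) and 8 (332): 323.2.
(b) the nearest-rank method: rank 7 → 321.
|323.2 − 321| = 2.2.

2.20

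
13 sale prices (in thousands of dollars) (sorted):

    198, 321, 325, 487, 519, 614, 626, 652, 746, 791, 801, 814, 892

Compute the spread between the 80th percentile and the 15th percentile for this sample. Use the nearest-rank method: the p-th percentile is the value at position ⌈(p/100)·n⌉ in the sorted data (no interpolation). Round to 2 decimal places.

480.00

n = 13.
P15: rank ⌈15/100·13⌉ = 2 → 321.
P80: rank ⌈80/100·13⌉ = 11 → 801.
Difference: 801 − 321 = 480.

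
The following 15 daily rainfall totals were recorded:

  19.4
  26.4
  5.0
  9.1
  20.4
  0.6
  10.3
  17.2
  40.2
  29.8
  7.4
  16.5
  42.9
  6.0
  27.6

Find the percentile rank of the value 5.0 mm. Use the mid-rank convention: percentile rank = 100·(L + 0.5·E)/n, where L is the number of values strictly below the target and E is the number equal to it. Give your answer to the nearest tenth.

Sorted: 0.6, 5.0, 6.0, 7.4, 9.1, 10.3, 16.5, 17.2, 19.4, 20.4, 26.4, 27.6, 29.8, 40.2, 42.9.
Count below 5.0: L = 1; count equal: E = 1; n = 15.
Percentile rank = 100·(1 + 0.5·1)/15 = 100·1.5/15 = 10.

10.0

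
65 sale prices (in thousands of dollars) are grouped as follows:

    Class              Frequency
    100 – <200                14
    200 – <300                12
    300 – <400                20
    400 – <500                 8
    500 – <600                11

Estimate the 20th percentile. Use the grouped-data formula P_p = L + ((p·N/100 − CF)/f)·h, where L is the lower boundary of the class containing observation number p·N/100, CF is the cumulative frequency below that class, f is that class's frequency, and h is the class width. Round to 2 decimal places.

192.86

N = 65; target position k = 20/100 · 65 = 13.
Cumulative frequencies: 14, 26, 46, 54, 65.
Observation 13 falls in the class 100 – <200.
L = 100, CF = 0, f = 14, h = 100.
P20 = 100 + ((13 − 0)/14)·100 = 100 + 92.8571 = 192.857.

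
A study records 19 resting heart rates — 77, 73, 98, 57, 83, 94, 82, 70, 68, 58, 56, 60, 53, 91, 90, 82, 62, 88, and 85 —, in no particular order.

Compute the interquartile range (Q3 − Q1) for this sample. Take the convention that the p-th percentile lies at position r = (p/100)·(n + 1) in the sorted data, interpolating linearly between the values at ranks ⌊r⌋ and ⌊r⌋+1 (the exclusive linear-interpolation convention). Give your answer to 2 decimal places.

Sorted: 53, 56, 57, 58, 60, 62, 68, 70, 73, 77, 82, 82, 83, 85, 88, 90, 91, 94, 98.
n = 19.
P25: r = 5 (integer) → 60.
P75: r = 15 (integer) → 88.
Difference: 88 − 60 = 28.

28.00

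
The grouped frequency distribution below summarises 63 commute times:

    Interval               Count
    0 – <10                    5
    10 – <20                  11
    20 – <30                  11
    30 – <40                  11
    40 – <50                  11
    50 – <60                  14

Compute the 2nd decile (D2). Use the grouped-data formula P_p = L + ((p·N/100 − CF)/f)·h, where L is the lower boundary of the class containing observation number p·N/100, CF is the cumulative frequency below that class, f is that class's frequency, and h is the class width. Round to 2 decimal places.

16.91

N = 63; target position k = 20/100 · 63 = 12.6.
Cumulative frequencies: 5, 16, 27, 38, 49, 63.
Observation 12.6 falls in the class 10 – <20.
L = 10, CF = 5, f = 11, h = 10.
P20 = 10 + ((12.6 − 5)/11)·10 = 10 + 6.90909 = 16.9091.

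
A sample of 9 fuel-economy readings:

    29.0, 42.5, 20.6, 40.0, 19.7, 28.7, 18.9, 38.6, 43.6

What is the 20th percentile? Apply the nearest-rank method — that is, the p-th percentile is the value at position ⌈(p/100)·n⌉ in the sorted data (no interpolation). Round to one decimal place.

19.7

Sorted: 18.9, 19.7, 20.6, 28.7, 29.0, 38.6, 40.0, 42.5, 43.6.
n = 9.
Position = ⌈20/100 · 9⌉ = ⌈1.8⌉ = 2.
The value at rank 2 is 19.7.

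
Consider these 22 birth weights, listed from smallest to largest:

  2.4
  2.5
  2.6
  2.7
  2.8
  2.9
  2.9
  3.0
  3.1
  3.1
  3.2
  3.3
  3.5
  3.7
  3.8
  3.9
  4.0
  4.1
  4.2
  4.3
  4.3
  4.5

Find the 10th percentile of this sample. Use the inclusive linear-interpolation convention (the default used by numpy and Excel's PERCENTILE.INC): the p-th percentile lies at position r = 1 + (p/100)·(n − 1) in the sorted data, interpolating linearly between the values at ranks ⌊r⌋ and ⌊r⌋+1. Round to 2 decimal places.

2.61

n = 22.
r = 1 + (10/100)·(22 − 1) = 1 + 2.1 = 3.1.
Rank 3 is 2.6 and rank 4 is 2.7.
Interpolate: 2.6 + 0.1·(2.7 − 2.6) = 2.6 + 0.1·0.1 = 2.61.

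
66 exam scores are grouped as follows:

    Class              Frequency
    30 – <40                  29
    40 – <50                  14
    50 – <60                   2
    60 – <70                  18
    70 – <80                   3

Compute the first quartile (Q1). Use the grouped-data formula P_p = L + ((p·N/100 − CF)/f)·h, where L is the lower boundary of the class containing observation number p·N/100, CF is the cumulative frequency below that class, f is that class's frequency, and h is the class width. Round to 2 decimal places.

N = 66; target position k = 25/100 · 66 = 16.5.
Cumulative frequencies: 29, 43, 45, 63, 66.
Observation 16.5 falls in the class 30 – <40.
L = 30, CF = 0, f = 29, h = 10.
P25 = 30 + ((16.5 − 0)/29)·10 = 30 + 5.68966 = 35.6897.

35.69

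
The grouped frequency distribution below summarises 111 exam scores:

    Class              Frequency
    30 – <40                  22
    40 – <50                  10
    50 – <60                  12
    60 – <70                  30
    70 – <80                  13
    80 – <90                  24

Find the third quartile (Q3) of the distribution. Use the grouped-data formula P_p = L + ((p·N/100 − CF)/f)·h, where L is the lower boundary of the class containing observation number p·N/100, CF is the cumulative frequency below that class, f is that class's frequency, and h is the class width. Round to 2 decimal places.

77.12

N = 111; target position k = 75/100 · 111 = 83.25.
Cumulative frequencies: 22, 32, 44, 74, 87, 111.
Observation 83.25 falls in the class 70 – <80.
L = 70, CF = 74, f = 13, h = 10.
P75 = 70 + ((83.25 − 74)/13)·10 = 70 + 7.11538 = 77.1154.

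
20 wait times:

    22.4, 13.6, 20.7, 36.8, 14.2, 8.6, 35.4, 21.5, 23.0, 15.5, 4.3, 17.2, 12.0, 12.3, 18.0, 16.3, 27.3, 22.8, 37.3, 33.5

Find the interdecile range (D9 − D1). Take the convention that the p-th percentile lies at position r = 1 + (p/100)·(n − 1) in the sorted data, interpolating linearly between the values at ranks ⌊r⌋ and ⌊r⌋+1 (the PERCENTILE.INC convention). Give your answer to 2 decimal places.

23.88

Sorted: 4.3, 8.6, 12.0, 12.3, 13.6, 14.2, 15.5, 16.3, 17.2, 18.0, 20.7, 21.5, 22.4, 22.8, 23.0, 27.3, 33.5, 35.4, 36.8, 37.3.
n = 20.
P10: r = 2.9; ranks 2–3 are 8.6, 12.0; interpolating gives 11.66.
P90: r = 18.1; ranks 18–19 are 35.4, 36.8; interpolating gives 35.54.
Difference: 35.54 − 11.66 = 23.88.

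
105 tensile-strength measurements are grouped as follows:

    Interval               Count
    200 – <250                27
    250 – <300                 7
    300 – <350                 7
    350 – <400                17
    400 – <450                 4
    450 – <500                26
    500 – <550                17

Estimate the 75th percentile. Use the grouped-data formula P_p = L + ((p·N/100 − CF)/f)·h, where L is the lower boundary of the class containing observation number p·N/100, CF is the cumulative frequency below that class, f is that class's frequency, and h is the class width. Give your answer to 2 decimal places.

482.21

N = 105; target position k = 75/100 · 105 = 78.75.
Cumulative frequencies: 27, 34, 41, 58, 62, 88, 105.
Observation 78.75 falls in the class 450 – <500.
L = 450, CF = 62, f = 26, h = 50.
P75 = 450 + ((78.75 − 62)/26)·50 = 450 + 32.2115 = 482.212.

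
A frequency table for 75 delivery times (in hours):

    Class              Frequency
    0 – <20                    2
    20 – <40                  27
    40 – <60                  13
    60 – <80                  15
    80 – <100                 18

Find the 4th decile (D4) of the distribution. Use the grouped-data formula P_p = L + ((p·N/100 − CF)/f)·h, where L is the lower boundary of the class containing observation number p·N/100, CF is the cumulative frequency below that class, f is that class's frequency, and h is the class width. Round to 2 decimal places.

N = 75; target position k = 40/100 · 75 = 30.
Cumulative frequencies: 2, 29, 42, 57, 75.
Observation 30 falls in the class 40 – <60.
L = 40, CF = 29, f = 13, h = 20.
P40 = 40 + ((30 − 29)/13)·20 = 40 + 1.53846 = 41.5385.

41.54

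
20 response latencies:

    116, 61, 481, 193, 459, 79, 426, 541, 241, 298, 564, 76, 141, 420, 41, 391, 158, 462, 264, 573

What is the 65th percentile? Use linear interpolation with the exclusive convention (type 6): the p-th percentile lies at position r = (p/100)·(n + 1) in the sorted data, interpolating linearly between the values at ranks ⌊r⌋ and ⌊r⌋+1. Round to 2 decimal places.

Sorted: 41, 61, 76, 79, 116, 141, 158, 193, 241, 264, 298, 391, 420, 426, 459, 462, 481, 541, 564, 573.
n = 20.
r = (65/100)·(20 + 1) = 13.65.
Rank 13 is 420 and rank 14 is 426.
Interpolate: 420 + 0.65·(426 − 420) = 420 + 0.65·6 = 423.9.

423.90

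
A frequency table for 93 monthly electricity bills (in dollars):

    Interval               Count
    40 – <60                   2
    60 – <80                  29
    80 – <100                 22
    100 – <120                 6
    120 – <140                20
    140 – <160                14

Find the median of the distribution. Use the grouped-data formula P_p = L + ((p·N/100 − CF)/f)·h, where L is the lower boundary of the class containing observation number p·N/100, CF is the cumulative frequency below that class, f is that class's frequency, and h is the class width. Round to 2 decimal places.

N = 93; target position k = 50/100 · 93 = 46.5.
Cumulative frequencies: 2, 31, 53, 59, 79, 93.
Observation 46.5 falls in the class 80 – <100.
L = 80, CF = 31, f = 22, h = 20.
P50 = 80 + ((46.5 − 31)/22)·20 = 80 + 14.0909 = 94.0909.

94.09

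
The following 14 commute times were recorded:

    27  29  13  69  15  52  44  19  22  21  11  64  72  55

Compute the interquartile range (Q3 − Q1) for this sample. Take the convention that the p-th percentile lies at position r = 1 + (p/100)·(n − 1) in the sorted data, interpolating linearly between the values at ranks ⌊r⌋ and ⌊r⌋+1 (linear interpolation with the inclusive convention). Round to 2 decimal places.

34.75

Sorted: 11, 13, 15, 19, 21, 22, 27, 29, 44, 52, 55, 64, 69, 72.
n = 14.
P25: r = 4.25; ranks 4–5 are 19, 21; interpolating gives 19.5.
P75: r = 10.75; ranks 10–11 are 52, 55; interpolating gives 54.25.
Difference: 54.25 − 19.5 = 34.75.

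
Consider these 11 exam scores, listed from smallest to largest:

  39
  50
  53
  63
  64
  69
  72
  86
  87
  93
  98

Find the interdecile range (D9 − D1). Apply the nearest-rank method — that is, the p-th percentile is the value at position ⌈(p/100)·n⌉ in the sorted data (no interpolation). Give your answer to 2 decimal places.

43.00

n = 11.
P10: rank ⌈10/100·11⌉ = 2 → 50.
P90: rank ⌈90/100·11⌉ = 10 → 93.
Difference: 93 − 50 = 43.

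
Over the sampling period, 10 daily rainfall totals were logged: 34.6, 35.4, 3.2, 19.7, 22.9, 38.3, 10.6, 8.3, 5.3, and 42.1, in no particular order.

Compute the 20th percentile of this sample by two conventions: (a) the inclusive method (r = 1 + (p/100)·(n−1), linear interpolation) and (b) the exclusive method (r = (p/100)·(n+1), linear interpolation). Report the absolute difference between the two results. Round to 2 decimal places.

Sorted: 3.2, 5.3, 8.3, 10.6, 19.7, 22.9, 34.6, 35.4, 38.3, 42.1.
n = 10.
(a) r = 2.8; between ranks 2 (5.3) and 3 (8.3): 7.7.
(b) r = 2.2; between ranks 2 (5.3) and 3 (8.3): 5.9.
|7.7 − 5.9| = 1.8.

1.80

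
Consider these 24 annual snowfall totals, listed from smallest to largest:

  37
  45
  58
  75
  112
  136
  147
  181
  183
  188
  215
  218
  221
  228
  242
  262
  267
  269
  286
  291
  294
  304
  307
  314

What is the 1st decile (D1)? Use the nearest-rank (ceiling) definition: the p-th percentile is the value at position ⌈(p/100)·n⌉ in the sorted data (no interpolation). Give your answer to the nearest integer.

58

n = 24.
Position = ⌈10/100 · 24⌉ = ⌈2.4⌉ = 3.
The value at rank 3 is 58.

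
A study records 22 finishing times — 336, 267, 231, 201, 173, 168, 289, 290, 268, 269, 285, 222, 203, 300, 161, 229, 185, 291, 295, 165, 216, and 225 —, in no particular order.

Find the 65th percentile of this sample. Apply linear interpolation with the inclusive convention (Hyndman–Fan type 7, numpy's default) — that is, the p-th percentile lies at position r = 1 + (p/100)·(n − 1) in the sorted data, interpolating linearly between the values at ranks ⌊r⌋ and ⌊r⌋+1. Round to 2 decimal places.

Sorted: 161, 165, 168, 173, 185, 201, 203, 216, 222, 225, 229, 231, 267, 268, 269, 285, 289, 290, 291, 295, 300, 336.
n = 22.
r = 1 + (65/100)·(22 − 1) = 1 + 13.65 = 14.65.
Rank 14 is 268 and rank 15 is 269.
Interpolate: 268 + 0.65·(269 − 268) = 268 + 0.65·1 = 268.65.

268.65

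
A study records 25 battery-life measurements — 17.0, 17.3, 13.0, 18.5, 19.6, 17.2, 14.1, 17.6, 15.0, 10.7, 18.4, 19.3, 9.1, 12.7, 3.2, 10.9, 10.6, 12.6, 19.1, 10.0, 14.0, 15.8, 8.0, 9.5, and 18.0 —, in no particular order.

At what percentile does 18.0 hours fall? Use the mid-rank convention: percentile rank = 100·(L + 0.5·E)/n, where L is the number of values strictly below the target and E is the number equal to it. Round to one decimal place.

Sorted: 3.2, 8.0, 9.1, 9.5, 10.0, 10.6, 10.7, 10.9, 12.6, 12.7, 13.0, 14.0, 14.1, 15.0, 15.8, 17.0, 17.2, 17.3, 17.6, 18.0, 18.4, 18.5, 19.1, 19.3, 19.6.
Count below 18.0: L = 19; count equal: E = 1; n = 25.
Percentile rank = 100·(19 + 0.5·1)/25 = 100·19.5/25 = 78.

78.0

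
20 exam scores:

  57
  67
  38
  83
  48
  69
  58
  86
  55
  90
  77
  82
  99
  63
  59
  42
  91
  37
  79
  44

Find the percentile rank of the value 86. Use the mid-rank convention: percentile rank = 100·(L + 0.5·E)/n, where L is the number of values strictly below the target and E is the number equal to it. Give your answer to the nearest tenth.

82.5

Sorted: 37, 38, 42, 44, 48, 55, 57, 58, 59, 63, 67, 69, 77, 79, 82, 83, 86, 90, 91, 99.
Count below 86: L = 16; count equal: E = 1; n = 20.
Percentile rank = 100·(16 + 0.5·1)/20 = 100·16.5/20 = 82.5.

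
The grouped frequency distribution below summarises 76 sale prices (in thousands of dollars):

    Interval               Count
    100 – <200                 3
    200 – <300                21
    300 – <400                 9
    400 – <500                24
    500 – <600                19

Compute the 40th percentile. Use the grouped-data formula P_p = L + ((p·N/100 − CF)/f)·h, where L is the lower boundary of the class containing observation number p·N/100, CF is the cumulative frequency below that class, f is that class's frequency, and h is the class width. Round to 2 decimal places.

371.11

N = 76; target position k = 40/100 · 76 = 30.4.
Cumulative frequencies: 3, 24, 33, 57, 76.
Observation 30.4 falls in the class 300 – <400.
L = 300, CF = 24, f = 9, h = 100.
P40 = 300 + ((30.4 − 24)/9)·100 = 300 + 71.1111 = 371.111.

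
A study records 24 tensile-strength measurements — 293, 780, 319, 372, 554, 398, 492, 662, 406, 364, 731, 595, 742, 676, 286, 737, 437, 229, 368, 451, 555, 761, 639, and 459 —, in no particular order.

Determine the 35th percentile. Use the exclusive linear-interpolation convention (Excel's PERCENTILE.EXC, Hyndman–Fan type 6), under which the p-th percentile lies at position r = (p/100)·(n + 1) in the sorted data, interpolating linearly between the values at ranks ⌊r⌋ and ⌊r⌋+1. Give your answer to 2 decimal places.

Sorted: 229, 286, 293, 319, 364, 368, 372, 398, 406, 437, 451, 459, 492, 554, 555, 595, 639, 662, 676, 731, 737, 742, 761, 780.
n = 24.
r = (35/100)·(24 + 1) = 8.75.
Rank 8 is 398 and rank 9 is 406.
Interpolate: 398 + 0.75·(406 − 398) = 398 + 0.75·8 = 404.

404.00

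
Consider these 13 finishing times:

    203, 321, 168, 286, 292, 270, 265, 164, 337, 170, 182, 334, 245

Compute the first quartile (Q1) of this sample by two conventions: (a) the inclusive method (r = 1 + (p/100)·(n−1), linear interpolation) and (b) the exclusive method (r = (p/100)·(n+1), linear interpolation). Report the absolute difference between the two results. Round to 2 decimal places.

6.00

Sorted: 164, 168, 170, 182, 203, 245, 265, 270, 286, 292, 321, 334, 337.
n = 13.
(a) r = 4 → value at rank 4 = 182.
(b) r = 3.5; between ranks 3 (170) and 4 (182): 176.
|182 − 176| = 6.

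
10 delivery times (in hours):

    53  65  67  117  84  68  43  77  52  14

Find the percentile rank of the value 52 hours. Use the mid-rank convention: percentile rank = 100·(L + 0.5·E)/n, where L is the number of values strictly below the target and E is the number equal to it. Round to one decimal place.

Sorted: 14, 43, 52, 53, 65, 67, 68, 77, 84, 117.
Count below 52: L = 2; count equal: E = 1; n = 10.
Percentile rank = 100·(2 + 0.5·1)/10 = 100·2.5/10 = 25.

25.0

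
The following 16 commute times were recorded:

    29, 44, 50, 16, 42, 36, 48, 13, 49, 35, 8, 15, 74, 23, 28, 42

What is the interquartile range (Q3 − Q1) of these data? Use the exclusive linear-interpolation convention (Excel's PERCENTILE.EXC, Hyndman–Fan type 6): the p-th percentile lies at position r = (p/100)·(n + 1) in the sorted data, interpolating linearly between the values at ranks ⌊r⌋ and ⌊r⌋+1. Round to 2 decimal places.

Sorted: 8, 13, 15, 16, 23, 28, 29, 35, 36, 42, 42, 44, 48, 49, 50, 74.
n = 16.
P25: r = 4.25; ranks 4–5 are 16, 23; interpolating gives 17.75.
P75: r = 12.75; ranks 12–13 are 44, 48; interpolating gives 47.
Difference: 47 − 17.75 = 29.25.

29.25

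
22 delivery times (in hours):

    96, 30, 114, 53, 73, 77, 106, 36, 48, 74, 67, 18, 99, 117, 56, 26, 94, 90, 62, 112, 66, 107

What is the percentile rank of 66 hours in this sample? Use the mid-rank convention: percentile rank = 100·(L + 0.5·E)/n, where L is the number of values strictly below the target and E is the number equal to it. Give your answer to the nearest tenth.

38.6

Sorted: 18, 26, 30, 36, 48, 53, 56, 62, 66, 67, 73, 74, 77, 90, 94, 96, 99, 106, 107, 112, 114, 117.
Count below 66: L = 8; count equal: E = 1; n = 22.
Percentile rank = 100·(8 + 0.5·1)/22 = 100·8.5/22 = 38.64.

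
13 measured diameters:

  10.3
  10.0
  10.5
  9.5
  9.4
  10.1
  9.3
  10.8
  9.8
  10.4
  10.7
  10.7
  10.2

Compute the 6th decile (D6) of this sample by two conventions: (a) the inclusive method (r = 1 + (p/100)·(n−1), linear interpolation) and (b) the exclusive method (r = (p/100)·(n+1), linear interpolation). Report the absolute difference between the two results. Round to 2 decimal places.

Sorted: 9.3, 9.4, 9.5, 9.8, 10.0, 10.1, 10.2, 10.3, 10.4, 10.5, 10.7, 10.7, 10.8.
n = 13.
(a) r = 8.2; between ranks 8 (10.3) and 9 (10.4): 10.32.
(b) r = 8.4; between ranks 8 (10.3) and 9 (10.4): 10.34.
|10.32 − 10.34| = 0.02.

0.02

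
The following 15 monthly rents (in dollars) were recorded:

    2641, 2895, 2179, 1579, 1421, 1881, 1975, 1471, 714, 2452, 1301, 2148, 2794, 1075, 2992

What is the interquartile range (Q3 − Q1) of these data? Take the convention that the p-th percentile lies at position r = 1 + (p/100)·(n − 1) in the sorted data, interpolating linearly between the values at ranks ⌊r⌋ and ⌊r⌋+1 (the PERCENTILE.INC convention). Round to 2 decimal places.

Sorted: 714, 1075, 1301, 1421, 1471, 1579, 1881, 1975, 2148, 2179, 2452, 2641, 2794, 2895, 2992.
n = 15.
P25: r = 4.5; ranks 4–5 are 1421, 1471; interpolating gives 1446.
P75: r = 11.5; ranks 11–12 are 2452, 2641; interpolating gives 2546.5.
Difference: 2546.5 − 1446 = 1100.5.

1100.50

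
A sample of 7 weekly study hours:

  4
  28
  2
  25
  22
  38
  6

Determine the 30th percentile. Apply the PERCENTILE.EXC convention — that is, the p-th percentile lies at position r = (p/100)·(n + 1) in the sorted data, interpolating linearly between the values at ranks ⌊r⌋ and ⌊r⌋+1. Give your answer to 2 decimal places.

Sorted: 2, 4, 6, 22, 25, 28, 38.
n = 7.
r = (30/100)·(7 + 1) = 2.4.
Rank 2 is 4 and rank 3 is 6.
Interpolate: 4 + 0.4·(6 − 4) = 4 + 0.4·2 = 4.8.

4.80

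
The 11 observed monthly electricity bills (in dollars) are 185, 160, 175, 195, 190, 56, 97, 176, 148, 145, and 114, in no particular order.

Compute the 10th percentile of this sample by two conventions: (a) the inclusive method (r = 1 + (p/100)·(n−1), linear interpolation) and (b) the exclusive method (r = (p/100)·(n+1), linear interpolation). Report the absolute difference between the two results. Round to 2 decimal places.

Sorted: 56, 97, 114, 145, 148, 160, 175, 176, 185, 190, 195.
n = 11.
(a) r = 2 → value at rank 2 = 97.
(b) r = 1.2; between ranks 1 (56) and 2 (97): 64.2.
|97 − 64.2| = 32.8.

32.80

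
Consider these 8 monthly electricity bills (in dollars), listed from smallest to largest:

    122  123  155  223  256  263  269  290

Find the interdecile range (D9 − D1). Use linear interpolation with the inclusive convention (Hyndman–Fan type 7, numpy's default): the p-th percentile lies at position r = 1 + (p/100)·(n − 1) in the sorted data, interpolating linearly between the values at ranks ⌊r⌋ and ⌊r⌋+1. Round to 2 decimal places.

152.60

n = 8.
P10: r = 1.7; ranks 1–2 are 122, 123; interpolating gives 122.7.
P90: r = 7.3; ranks 7–8 are 269, 290; interpolating gives 275.3.
Difference: 275.3 − 122.7 = 152.6.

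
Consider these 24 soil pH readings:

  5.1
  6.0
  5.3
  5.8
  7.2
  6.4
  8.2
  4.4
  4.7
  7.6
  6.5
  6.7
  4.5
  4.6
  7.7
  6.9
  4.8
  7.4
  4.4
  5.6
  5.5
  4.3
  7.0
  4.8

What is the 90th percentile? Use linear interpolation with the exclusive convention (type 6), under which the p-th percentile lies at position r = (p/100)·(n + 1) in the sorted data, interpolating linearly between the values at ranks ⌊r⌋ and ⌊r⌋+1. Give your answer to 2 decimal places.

Sorted: 4.3, 4.4, 4.4, 4.5, 4.6, 4.7, 4.8, 4.8, 5.1, 5.3, 5.5, 5.6, 5.8, 6.0, 6.4, 6.5, 6.7, 6.9, 7.0, 7.2, 7.4, 7.6, 7.7, 8.2.
n = 24.
r = (90/100)·(24 + 1) = 22.5.
Rank 22 is 7.6 and rank 23 is 7.7.
Interpolate: 7.6 + 0.5·(7.7 − 7.6) = 7.6 + 0.5·0.1 = 7.65.

7.65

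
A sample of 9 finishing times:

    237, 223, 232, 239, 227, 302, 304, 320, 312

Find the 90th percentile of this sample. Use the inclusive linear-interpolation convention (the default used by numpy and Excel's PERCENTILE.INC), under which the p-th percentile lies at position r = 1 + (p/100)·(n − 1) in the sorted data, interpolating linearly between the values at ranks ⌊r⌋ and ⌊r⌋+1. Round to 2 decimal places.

313.60

Sorted: 223, 227, 232, 237, 239, 302, 304, 312, 320.
n = 9.
r = 1 + (90/100)·(9 − 1) = 1 + 7.2 = 8.2.
Rank 8 is 312 and rank 9 is 320.
Interpolate: 312 + 0.2·(320 − 312) = 312 + 0.2·8 = 313.6.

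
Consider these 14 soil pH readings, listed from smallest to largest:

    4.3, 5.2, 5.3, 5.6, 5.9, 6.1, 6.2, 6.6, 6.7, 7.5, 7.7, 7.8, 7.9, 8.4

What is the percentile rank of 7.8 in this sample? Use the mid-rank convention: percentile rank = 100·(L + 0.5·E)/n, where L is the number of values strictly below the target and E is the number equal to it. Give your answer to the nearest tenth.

82.1

Count below 7.8: L = 11; count equal: E = 1; n = 14.
Percentile rank = 100·(11 + 0.5·1)/14 = 100·11.5/14 = 82.14.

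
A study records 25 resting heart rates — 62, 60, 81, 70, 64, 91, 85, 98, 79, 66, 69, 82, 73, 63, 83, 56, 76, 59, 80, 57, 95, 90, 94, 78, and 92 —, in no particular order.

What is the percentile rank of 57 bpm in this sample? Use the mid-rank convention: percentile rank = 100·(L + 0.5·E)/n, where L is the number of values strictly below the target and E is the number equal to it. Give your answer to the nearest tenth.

6.0

Sorted: 56, 57, 59, 60, 62, 63, 64, 66, 69, 70, 73, 76, 78, 79, 80, 81, 82, 83, 85, 90, 91, 92, 94, 95, 98.
Count below 57: L = 1; count equal: E = 1; n = 25.
Percentile rank = 100·(1 + 0.5·1)/25 = 100·1.5/25 = 6.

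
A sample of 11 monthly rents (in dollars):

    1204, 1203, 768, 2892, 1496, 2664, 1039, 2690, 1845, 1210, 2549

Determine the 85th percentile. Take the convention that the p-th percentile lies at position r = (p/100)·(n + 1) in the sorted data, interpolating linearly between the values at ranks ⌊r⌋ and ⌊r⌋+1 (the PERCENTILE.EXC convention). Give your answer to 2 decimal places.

Sorted: 768, 1039, 1203, 1204, 1210, 1496, 1845, 2549, 2664, 2690, 2892.
n = 11.
r = (85/100)·(11 + 1) = 10.2.
Rank 10 is 2690 and rank 11 is 2892.
Interpolate: 2690 + 0.2·(2892 − 2690) = 2690 + 0.2·202 = 2730.4.

2730.40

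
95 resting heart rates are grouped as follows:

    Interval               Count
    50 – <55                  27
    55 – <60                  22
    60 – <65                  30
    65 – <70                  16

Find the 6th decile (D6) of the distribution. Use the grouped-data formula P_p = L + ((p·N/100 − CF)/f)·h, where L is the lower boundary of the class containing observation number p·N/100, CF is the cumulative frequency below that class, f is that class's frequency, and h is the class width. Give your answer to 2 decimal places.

N = 95; target position k = 60/100 · 95 = 57.
Cumulative frequencies: 27, 49, 79, 95.
Observation 57 falls in the class 60 – <65.
L = 60, CF = 49, f = 30, h = 5.
P60 = 60 + ((57 − 49)/30)·5 = 60 + 1.33333 = 61.3333.

61.33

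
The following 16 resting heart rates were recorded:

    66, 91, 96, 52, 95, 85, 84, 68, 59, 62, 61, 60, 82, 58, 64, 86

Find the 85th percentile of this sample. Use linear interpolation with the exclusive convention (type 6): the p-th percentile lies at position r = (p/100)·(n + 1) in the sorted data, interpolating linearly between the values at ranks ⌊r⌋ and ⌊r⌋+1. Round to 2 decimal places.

Sorted: 52, 58, 59, 60, 61, 62, 64, 66, 68, 82, 84, 85, 86, 91, 95, 96.
n = 16.
r = (85/100)·(16 + 1) = 14.45.
Rank 14 is 91 and rank 15 is 95.
Interpolate: 91 + 0.45·(95 − 91) = 91 + 0.45·4 = 92.8.

92.80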